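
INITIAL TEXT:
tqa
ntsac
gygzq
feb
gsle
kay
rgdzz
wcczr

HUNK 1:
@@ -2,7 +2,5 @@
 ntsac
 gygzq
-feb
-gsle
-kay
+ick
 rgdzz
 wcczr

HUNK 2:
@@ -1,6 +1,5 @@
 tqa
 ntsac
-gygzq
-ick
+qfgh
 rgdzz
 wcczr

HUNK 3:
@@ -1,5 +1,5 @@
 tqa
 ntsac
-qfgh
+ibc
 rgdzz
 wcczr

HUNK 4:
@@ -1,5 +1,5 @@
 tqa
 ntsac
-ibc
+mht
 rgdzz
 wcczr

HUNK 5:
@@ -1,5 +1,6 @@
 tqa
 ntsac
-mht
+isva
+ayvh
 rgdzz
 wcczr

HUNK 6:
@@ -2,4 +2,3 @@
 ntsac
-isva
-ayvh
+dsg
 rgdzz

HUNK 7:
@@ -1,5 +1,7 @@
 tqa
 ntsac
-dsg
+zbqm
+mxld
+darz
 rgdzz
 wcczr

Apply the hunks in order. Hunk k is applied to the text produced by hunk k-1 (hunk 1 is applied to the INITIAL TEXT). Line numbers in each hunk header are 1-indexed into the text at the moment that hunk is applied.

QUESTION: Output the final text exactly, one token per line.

Hunk 1: at line 2 remove [feb,gsle,kay] add [ick] -> 6 lines: tqa ntsac gygzq ick rgdzz wcczr
Hunk 2: at line 1 remove [gygzq,ick] add [qfgh] -> 5 lines: tqa ntsac qfgh rgdzz wcczr
Hunk 3: at line 1 remove [qfgh] add [ibc] -> 5 lines: tqa ntsac ibc rgdzz wcczr
Hunk 4: at line 1 remove [ibc] add [mht] -> 5 lines: tqa ntsac mht rgdzz wcczr
Hunk 5: at line 1 remove [mht] add [isva,ayvh] -> 6 lines: tqa ntsac isva ayvh rgdzz wcczr
Hunk 6: at line 2 remove [isva,ayvh] add [dsg] -> 5 lines: tqa ntsac dsg rgdzz wcczr
Hunk 7: at line 1 remove [dsg] add [zbqm,mxld,darz] -> 7 lines: tqa ntsac zbqm mxld darz rgdzz wcczr

Answer: tqa
ntsac
zbqm
mxld
darz
rgdzz
wcczr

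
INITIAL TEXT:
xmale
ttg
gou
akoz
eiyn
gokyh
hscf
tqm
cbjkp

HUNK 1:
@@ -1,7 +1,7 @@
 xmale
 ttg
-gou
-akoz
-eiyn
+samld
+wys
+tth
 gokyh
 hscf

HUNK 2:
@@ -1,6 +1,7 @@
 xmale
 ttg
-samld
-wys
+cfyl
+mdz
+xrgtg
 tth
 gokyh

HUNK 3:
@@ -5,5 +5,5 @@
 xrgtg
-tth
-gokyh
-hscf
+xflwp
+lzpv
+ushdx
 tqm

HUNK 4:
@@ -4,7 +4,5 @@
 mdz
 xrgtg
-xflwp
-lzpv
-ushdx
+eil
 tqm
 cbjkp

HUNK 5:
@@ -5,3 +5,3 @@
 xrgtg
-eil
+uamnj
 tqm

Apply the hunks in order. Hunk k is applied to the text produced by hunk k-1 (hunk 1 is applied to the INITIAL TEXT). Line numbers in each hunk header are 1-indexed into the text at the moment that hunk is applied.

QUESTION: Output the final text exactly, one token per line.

Hunk 1: at line 1 remove [gou,akoz,eiyn] add [samld,wys,tth] -> 9 lines: xmale ttg samld wys tth gokyh hscf tqm cbjkp
Hunk 2: at line 1 remove [samld,wys] add [cfyl,mdz,xrgtg] -> 10 lines: xmale ttg cfyl mdz xrgtg tth gokyh hscf tqm cbjkp
Hunk 3: at line 5 remove [tth,gokyh,hscf] add [xflwp,lzpv,ushdx] -> 10 lines: xmale ttg cfyl mdz xrgtg xflwp lzpv ushdx tqm cbjkp
Hunk 4: at line 4 remove [xflwp,lzpv,ushdx] add [eil] -> 8 lines: xmale ttg cfyl mdz xrgtg eil tqm cbjkp
Hunk 5: at line 5 remove [eil] add [uamnj] -> 8 lines: xmale ttg cfyl mdz xrgtg uamnj tqm cbjkp

Answer: xmale
ttg
cfyl
mdz
xrgtg
uamnj
tqm
cbjkp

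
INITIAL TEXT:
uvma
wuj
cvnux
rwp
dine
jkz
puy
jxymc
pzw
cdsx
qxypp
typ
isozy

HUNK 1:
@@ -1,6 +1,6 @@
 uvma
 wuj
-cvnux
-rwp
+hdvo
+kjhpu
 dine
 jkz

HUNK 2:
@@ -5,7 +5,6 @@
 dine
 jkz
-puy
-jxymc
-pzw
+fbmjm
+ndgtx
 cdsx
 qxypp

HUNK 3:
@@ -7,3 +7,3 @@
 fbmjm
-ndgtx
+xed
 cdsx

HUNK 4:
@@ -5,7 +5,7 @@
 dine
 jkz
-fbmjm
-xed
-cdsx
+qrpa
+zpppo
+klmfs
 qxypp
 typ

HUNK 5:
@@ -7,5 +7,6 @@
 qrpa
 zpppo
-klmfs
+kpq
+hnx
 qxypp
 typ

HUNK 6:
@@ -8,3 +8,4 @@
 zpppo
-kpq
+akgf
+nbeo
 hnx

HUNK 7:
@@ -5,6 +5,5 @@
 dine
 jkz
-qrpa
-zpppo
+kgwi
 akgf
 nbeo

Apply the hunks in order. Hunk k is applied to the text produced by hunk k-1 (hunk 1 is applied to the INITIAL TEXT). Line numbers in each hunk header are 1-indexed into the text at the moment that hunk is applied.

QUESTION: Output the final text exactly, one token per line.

Answer: uvma
wuj
hdvo
kjhpu
dine
jkz
kgwi
akgf
nbeo
hnx
qxypp
typ
isozy

Derivation:
Hunk 1: at line 1 remove [cvnux,rwp] add [hdvo,kjhpu] -> 13 lines: uvma wuj hdvo kjhpu dine jkz puy jxymc pzw cdsx qxypp typ isozy
Hunk 2: at line 5 remove [puy,jxymc,pzw] add [fbmjm,ndgtx] -> 12 lines: uvma wuj hdvo kjhpu dine jkz fbmjm ndgtx cdsx qxypp typ isozy
Hunk 3: at line 7 remove [ndgtx] add [xed] -> 12 lines: uvma wuj hdvo kjhpu dine jkz fbmjm xed cdsx qxypp typ isozy
Hunk 4: at line 5 remove [fbmjm,xed,cdsx] add [qrpa,zpppo,klmfs] -> 12 lines: uvma wuj hdvo kjhpu dine jkz qrpa zpppo klmfs qxypp typ isozy
Hunk 5: at line 7 remove [klmfs] add [kpq,hnx] -> 13 lines: uvma wuj hdvo kjhpu dine jkz qrpa zpppo kpq hnx qxypp typ isozy
Hunk 6: at line 8 remove [kpq] add [akgf,nbeo] -> 14 lines: uvma wuj hdvo kjhpu dine jkz qrpa zpppo akgf nbeo hnx qxypp typ isozy
Hunk 7: at line 5 remove [qrpa,zpppo] add [kgwi] -> 13 lines: uvma wuj hdvo kjhpu dine jkz kgwi akgf nbeo hnx qxypp typ isozy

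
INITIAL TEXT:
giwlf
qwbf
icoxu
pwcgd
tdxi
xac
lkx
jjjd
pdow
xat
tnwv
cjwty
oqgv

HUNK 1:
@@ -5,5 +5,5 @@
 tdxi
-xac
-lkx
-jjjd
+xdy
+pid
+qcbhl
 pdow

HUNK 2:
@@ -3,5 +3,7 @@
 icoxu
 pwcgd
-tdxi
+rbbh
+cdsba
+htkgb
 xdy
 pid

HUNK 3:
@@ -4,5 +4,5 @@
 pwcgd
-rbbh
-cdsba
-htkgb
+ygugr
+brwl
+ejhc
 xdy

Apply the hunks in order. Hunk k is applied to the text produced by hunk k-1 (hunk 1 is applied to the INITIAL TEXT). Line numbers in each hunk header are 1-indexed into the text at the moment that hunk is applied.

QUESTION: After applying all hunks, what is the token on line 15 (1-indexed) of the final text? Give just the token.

Hunk 1: at line 5 remove [xac,lkx,jjjd] add [xdy,pid,qcbhl] -> 13 lines: giwlf qwbf icoxu pwcgd tdxi xdy pid qcbhl pdow xat tnwv cjwty oqgv
Hunk 2: at line 3 remove [tdxi] add [rbbh,cdsba,htkgb] -> 15 lines: giwlf qwbf icoxu pwcgd rbbh cdsba htkgb xdy pid qcbhl pdow xat tnwv cjwty oqgv
Hunk 3: at line 4 remove [rbbh,cdsba,htkgb] add [ygugr,brwl,ejhc] -> 15 lines: giwlf qwbf icoxu pwcgd ygugr brwl ejhc xdy pid qcbhl pdow xat tnwv cjwty oqgv
Final line 15: oqgv

Answer: oqgv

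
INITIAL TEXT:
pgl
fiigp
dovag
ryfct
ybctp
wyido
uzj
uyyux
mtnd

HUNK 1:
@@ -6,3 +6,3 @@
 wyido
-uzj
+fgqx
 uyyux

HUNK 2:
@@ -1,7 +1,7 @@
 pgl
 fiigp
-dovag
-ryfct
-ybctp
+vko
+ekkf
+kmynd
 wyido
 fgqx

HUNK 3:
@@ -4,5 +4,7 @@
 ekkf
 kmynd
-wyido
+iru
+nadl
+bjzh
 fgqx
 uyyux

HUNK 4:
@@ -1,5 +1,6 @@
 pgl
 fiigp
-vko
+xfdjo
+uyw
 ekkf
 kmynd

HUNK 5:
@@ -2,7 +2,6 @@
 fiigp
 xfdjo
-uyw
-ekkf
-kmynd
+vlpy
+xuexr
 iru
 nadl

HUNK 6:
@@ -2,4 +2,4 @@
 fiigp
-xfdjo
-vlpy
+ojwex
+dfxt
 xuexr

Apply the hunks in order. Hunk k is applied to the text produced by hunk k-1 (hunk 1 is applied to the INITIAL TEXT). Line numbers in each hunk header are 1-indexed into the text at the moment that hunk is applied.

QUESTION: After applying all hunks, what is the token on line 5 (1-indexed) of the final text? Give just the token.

Hunk 1: at line 6 remove [uzj] add [fgqx] -> 9 lines: pgl fiigp dovag ryfct ybctp wyido fgqx uyyux mtnd
Hunk 2: at line 1 remove [dovag,ryfct,ybctp] add [vko,ekkf,kmynd] -> 9 lines: pgl fiigp vko ekkf kmynd wyido fgqx uyyux mtnd
Hunk 3: at line 4 remove [wyido] add [iru,nadl,bjzh] -> 11 lines: pgl fiigp vko ekkf kmynd iru nadl bjzh fgqx uyyux mtnd
Hunk 4: at line 1 remove [vko] add [xfdjo,uyw] -> 12 lines: pgl fiigp xfdjo uyw ekkf kmynd iru nadl bjzh fgqx uyyux mtnd
Hunk 5: at line 2 remove [uyw,ekkf,kmynd] add [vlpy,xuexr] -> 11 lines: pgl fiigp xfdjo vlpy xuexr iru nadl bjzh fgqx uyyux mtnd
Hunk 6: at line 2 remove [xfdjo,vlpy] add [ojwex,dfxt] -> 11 lines: pgl fiigp ojwex dfxt xuexr iru nadl bjzh fgqx uyyux mtnd
Final line 5: xuexr

Answer: xuexr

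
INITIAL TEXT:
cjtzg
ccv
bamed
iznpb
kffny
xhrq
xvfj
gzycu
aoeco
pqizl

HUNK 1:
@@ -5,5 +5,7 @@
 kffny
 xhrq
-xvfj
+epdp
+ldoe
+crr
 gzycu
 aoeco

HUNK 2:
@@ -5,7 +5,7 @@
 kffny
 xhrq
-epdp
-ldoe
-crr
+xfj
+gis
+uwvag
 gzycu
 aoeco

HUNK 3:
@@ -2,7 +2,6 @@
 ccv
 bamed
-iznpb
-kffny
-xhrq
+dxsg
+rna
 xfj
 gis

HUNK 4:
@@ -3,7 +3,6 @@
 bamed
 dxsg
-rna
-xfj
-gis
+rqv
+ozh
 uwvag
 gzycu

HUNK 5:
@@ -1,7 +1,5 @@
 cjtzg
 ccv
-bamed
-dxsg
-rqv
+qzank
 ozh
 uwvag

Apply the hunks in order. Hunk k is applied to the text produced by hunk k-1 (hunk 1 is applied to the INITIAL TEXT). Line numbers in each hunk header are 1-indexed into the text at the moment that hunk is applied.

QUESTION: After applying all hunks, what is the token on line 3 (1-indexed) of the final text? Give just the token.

Hunk 1: at line 5 remove [xvfj] add [epdp,ldoe,crr] -> 12 lines: cjtzg ccv bamed iznpb kffny xhrq epdp ldoe crr gzycu aoeco pqizl
Hunk 2: at line 5 remove [epdp,ldoe,crr] add [xfj,gis,uwvag] -> 12 lines: cjtzg ccv bamed iznpb kffny xhrq xfj gis uwvag gzycu aoeco pqizl
Hunk 3: at line 2 remove [iznpb,kffny,xhrq] add [dxsg,rna] -> 11 lines: cjtzg ccv bamed dxsg rna xfj gis uwvag gzycu aoeco pqizl
Hunk 4: at line 3 remove [rna,xfj,gis] add [rqv,ozh] -> 10 lines: cjtzg ccv bamed dxsg rqv ozh uwvag gzycu aoeco pqizl
Hunk 5: at line 1 remove [bamed,dxsg,rqv] add [qzank] -> 8 lines: cjtzg ccv qzank ozh uwvag gzycu aoeco pqizl
Final line 3: qzank

Answer: qzank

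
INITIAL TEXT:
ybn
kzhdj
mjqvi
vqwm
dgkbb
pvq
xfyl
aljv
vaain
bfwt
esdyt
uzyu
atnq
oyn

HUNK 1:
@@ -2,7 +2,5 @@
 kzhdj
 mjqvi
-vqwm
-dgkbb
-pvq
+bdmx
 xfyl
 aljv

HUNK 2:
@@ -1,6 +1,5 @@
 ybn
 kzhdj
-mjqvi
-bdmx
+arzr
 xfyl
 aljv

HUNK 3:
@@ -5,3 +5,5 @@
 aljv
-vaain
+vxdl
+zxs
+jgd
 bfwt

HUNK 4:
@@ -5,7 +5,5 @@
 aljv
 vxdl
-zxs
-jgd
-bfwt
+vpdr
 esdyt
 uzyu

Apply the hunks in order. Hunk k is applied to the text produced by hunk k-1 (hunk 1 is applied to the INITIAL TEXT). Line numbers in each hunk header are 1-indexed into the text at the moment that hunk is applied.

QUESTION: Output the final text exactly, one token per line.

Answer: ybn
kzhdj
arzr
xfyl
aljv
vxdl
vpdr
esdyt
uzyu
atnq
oyn

Derivation:
Hunk 1: at line 2 remove [vqwm,dgkbb,pvq] add [bdmx] -> 12 lines: ybn kzhdj mjqvi bdmx xfyl aljv vaain bfwt esdyt uzyu atnq oyn
Hunk 2: at line 1 remove [mjqvi,bdmx] add [arzr] -> 11 lines: ybn kzhdj arzr xfyl aljv vaain bfwt esdyt uzyu atnq oyn
Hunk 3: at line 5 remove [vaain] add [vxdl,zxs,jgd] -> 13 lines: ybn kzhdj arzr xfyl aljv vxdl zxs jgd bfwt esdyt uzyu atnq oyn
Hunk 4: at line 5 remove [zxs,jgd,bfwt] add [vpdr] -> 11 lines: ybn kzhdj arzr xfyl aljv vxdl vpdr esdyt uzyu atnq oyn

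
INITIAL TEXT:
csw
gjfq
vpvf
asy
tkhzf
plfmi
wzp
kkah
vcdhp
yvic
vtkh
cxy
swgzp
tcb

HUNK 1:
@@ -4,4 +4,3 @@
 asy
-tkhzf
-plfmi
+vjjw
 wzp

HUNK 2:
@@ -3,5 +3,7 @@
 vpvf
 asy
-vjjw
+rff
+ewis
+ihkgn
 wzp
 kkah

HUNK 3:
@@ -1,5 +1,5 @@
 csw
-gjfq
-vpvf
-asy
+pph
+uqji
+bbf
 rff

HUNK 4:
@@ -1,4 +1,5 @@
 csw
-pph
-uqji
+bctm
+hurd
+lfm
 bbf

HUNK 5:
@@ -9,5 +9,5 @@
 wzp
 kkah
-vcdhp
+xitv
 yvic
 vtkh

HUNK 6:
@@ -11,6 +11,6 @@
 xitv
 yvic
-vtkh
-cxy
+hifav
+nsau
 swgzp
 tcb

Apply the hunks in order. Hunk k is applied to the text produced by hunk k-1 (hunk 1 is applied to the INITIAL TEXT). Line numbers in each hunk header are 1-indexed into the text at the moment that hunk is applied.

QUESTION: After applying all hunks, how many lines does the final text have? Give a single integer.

Hunk 1: at line 4 remove [tkhzf,plfmi] add [vjjw] -> 13 lines: csw gjfq vpvf asy vjjw wzp kkah vcdhp yvic vtkh cxy swgzp tcb
Hunk 2: at line 3 remove [vjjw] add [rff,ewis,ihkgn] -> 15 lines: csw gjfq vpvf asy rff ewis ihkgn wzp kkah vcdhp yvic vtkh cxy swgzp tcb
Hunk 3: at line 1 remove [gjfq,vpvf,asy] add [pph,uqji,bbf] -> 15 lines: csw pph uqji bbf rff ewis ihkgn wzp kkah vcdhp yvic vtkh cxy swgzp tcb
Hunk 4: at line 1 remove [pph,uqji] add [bctm,hurd,lfm] -> 16 lines: csw bctm hurd lfm bbf rff ewis ihkgn wzp kkah vcdhp yvic vtkh cxy swgzp tcb
Hunk 5: at line 9 remove [vcdhp] add [xitv] -> 16 lines: csw bctm hurd lfm bbf rff ewis ihkgn wzp kkah xitv yvic vtkh cxy swgzp tcb
Hunk 6: at line 11 remove [vtkh,cxy] add [hifav,nsau] -> 16 lines: csw bctm hurd lfm bbf rff ewis ihkgn wzp kkah xitv yvic hifav nsau swgzp tcb
Final line count: 16

Answer: 16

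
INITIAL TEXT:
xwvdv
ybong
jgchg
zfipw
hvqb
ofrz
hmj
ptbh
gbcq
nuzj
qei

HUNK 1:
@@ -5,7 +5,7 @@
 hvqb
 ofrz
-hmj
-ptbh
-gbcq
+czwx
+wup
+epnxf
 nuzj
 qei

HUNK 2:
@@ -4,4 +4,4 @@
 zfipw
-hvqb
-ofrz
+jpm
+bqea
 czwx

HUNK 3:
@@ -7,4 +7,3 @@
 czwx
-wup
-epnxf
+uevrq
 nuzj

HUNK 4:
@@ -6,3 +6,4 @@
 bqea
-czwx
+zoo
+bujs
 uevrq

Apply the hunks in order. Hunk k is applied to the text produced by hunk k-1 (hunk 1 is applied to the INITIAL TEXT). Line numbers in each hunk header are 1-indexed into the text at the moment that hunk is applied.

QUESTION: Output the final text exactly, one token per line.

Hunk 1: at line 5 remove [hmj,ptbh,gbcq] add [czwx,wup,epnxf] -> 11 lines: xwvdv ybong jgchg zfipw hvqb ofrz czwx wup epnxf nuzj qei
Hunk 2: at line 4 remove [hvqb,ofrz] add [jpm,bqea] -> 11 lines: xwvdv ybong jgchg zfipw jpm bqea czwx wup epnxf nuzj qei
Hunk 3: at line 7 remove [wup,epnxf] add [uevrq] -> 10 lines: xwvdv ybong jgchg zfipw jpm bqea czwx uevrq nuzj qei
Hunk 4: at line 6 remove [czwx] add [zoo,bujs] -> 11 lines: xwvdv ybong jgchg zfipw jpm bqea zoo bujs uevrq nuzj qei

Answer: xwvdv
ybong
jgchg
zfipw
jpm
bqea
zoo
bujs
uevrq
nuzj
qei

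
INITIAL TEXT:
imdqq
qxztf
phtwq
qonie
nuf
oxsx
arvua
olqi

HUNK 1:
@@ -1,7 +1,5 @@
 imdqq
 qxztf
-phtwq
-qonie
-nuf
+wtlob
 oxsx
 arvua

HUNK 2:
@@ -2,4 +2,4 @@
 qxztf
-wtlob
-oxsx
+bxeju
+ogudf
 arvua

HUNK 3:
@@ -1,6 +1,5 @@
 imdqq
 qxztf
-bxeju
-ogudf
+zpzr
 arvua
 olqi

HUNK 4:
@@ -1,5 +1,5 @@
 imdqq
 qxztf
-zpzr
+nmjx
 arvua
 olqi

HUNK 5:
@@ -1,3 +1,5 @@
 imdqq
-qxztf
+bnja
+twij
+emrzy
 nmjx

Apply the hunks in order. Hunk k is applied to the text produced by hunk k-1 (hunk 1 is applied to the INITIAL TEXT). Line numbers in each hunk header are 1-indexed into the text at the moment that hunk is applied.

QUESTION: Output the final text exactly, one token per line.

Answer: imdqq
bnja
twij
emrzy
nmjx
arvua
olqi

Derivation:
Hunk 1: at line 1 remove [phtwq,qonie,nuf] add [wtlob] -> 6 lines: imdqq qxztf wtlob oxsx arvua olqi
Hunk 2: at line 2 remove [wtlob,oxsx] add [bxeju,ogudf] -> 6 lines: imdqq qxztf bxeju ogudf arvua olqi
Hunk 3: at line 1 remove [bxeju,ogudf] add [zpzr] -> 5 lines: imdqq qxztf zpzr arvua olqi
Hunk 4: at line 1 remove [zpzr] add [nmjx] -> 5 lines: imdqq qxztf nmjx arvua olqi
Hunk 5: at line 1 remove [qxztf] add [bnja,twij,emrzy] -> 7 lines: imdqq bnja twij emrzy nmjx arvua olqi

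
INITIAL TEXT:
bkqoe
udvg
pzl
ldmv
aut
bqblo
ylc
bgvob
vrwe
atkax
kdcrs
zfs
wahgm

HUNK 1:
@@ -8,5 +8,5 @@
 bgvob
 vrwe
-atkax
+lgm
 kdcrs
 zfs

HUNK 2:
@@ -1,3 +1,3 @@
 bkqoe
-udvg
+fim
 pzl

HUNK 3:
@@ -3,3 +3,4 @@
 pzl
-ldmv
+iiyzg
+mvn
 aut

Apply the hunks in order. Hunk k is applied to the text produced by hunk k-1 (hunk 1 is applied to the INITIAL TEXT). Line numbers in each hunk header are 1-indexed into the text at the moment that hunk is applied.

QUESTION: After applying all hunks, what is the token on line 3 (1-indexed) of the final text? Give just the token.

Hunk 1: at line 8 remove [atkax] add [lgm] -> 13 lines: bkqoe udvg pzl ldmv aut bqblo ylc bgvob vrwe lgm kdcrs zfs wahgm
Hunk 2: at line 1 remove [udvg] add [fim] -> 13 lines: bkqoe fim pzl ldmv aut bqblo ylc bgvob vrwe lgm kdcrs zfs wahgm
Hunk 3: at line 3 remove [ldmv] add [iiyzg,mvn] -> 14 lines: bkqoe fim pzl iiyzg mvn aut bqblo ylc bgvob vrwe lgm kdcrs zfs wahgm
Final line 3: pzl

Answer: pzl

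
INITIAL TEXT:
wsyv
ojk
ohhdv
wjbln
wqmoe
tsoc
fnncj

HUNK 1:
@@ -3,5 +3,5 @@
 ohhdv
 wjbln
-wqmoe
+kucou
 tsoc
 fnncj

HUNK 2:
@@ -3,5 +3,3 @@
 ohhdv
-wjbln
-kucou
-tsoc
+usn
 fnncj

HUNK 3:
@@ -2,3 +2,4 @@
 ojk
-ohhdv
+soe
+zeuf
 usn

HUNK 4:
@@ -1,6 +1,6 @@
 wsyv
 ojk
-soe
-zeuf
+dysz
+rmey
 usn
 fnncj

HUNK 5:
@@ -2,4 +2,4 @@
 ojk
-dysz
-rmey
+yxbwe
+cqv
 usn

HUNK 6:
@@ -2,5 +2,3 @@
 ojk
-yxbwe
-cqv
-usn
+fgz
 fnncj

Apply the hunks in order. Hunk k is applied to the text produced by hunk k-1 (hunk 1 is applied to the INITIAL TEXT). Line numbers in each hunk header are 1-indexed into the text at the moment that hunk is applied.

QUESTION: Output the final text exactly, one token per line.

Hunk 1: at line 3 remove [wqmoe] add [kucou] -> 7 lines: wsyv ojk ohhdv wjbln kucou tsoc fnncj
Hunk 2: at line 3 remove [wjbln,kucou,tsoc] add [usn] -> 5 lines: wsyv ojk ohhdv usn fnncj
Hunk 3: at line 2 remove [ohhdv] add [soe,zeuf] -> 6 lines: wsyv ojk soe zeuf usn fnncj
Hunk 4: at line 1 remove [soe,zeuf] add [dysz,rmey] -> 6 lines: wsyv ojk dysz rmey usn fnncj
Hunk 5: at line 2 remove [dysz,rmey] add [yxbwe,cqv] -> 6 lines: wsyv ojk yxbwe cqv usn fnncj
Hunk 6: at line 2 remove [yxbwe,cqv,usn] add [fgz] -> 4 lines: wsyv ojk fgz fnncj

Answer: wsyv
ojk
fgz
fnncj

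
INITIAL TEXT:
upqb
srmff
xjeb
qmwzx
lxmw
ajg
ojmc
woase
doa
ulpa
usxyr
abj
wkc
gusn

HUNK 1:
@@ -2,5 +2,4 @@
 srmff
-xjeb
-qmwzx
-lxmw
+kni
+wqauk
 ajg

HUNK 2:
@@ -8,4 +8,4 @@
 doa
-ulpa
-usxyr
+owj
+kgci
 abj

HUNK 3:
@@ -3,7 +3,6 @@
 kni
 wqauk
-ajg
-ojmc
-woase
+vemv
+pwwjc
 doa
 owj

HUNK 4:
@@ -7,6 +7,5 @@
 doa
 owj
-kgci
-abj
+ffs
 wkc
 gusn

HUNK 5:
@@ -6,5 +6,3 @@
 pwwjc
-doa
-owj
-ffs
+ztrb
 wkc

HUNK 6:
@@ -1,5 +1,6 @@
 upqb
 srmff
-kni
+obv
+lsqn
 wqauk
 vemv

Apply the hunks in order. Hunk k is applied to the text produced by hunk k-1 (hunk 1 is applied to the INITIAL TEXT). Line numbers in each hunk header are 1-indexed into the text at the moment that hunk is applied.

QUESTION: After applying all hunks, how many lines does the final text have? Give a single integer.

Hunk 1: at line 2 remove [xjeb,qmwzx,lxmw] add [kni,wqauk] -> 13 lines: upqb srmff kni wqauk ajg ojmc woase doa ulpa usxyr abj wkc gusn
Hunk 2: at line 8 remove [ulpa,usxyr] add [owj,kgci] -> 13 lines: upqb srmff kni wqauk ajg ojmc woase doa owj kgci abj wkc gusn
Hunk 3: at line 3 remove [ajg,ojmc,woase] add [vemv,pwwjc] -> 12 lines: upqb srmff kni wqauk vemv pwwjc doa owj kgci abj wkc gusn
Hunk 4: at line 7 remove [kgci,abj] add [ffs] -> 11 lines: upqb srmff kni wqauk vemv pwwjc doa owj ffs wkc gusn
Hunk 5: at line 6 remove [doa,owj,ffs] add [ztrb] -> 9 lines: upqb srmff kni wqauk vemv pwwjc ztrb wkc gusn
Hunk 6: at line 1 remove [kni] add [obv,lsqn] -> 10 lines: upqb srmff obv lsqn wqauk vemv pwwjc ztrb wkc gusn
Final line count: 10

Answer: 10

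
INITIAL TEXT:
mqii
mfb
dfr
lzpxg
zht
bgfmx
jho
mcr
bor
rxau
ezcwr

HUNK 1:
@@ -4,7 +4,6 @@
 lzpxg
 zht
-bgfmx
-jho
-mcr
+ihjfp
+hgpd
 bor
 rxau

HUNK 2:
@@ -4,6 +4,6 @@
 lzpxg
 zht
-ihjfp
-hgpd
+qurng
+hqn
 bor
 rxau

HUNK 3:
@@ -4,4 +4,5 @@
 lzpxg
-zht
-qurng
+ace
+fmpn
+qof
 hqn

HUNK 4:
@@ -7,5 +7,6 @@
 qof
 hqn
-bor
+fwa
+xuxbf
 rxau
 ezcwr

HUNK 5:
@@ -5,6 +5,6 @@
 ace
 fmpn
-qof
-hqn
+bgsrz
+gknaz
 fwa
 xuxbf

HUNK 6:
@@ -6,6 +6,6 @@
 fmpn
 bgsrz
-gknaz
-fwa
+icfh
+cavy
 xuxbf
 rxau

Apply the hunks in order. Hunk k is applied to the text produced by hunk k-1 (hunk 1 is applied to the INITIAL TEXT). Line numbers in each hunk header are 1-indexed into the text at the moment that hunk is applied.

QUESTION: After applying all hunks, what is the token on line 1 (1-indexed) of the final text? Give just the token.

Answer: mqii

Derivation:
Hunk 1: at line 4 remove [bgfmx,jho,mcr] add [ihjfp,hgpd] -> 10 lines: mqii mfb dfr lzpxg zht ihjfp hgpd bor rxau ezcwr
Hunk 2: at line 4 remove [ihjfp,hgpd] add [qurng,hqn] -> 10 lines: mqii mfb dfr lzpxg zht qurng hqn bor rxau ezcwr
Hunk 3: at line 4 remove [zht,qurng] add [ace,fmpn,qof] -> 11 lines: mqii mfb dfr lzpxg ace fmpn qof hqn bor rxau ezcwr
Hunk 4: at line 7 remove [bor] add [fwa,xuxbf] -> 12 lines: mqii mfb dfr lzpxg ace fmpn qof hqn fwa xuxbf rxau ezcwr
Hunk 5: at line 5 remove [qof,hqn] add [bgsrz,gknaz] -> 12 lines: mqii mfb dfr lzpxg ace fmpn bgsrz gknaz fwa xuxbf rxau ezcwr
Hunk 6: at line 6 remove [gknaz,fwa] add [icfh,cavy] -> 12 lines: mqii mfb dfr lzpxg ace fmpn bgsrz icfh cavy xuxbf rxau ezcwr
Final line 1: mqii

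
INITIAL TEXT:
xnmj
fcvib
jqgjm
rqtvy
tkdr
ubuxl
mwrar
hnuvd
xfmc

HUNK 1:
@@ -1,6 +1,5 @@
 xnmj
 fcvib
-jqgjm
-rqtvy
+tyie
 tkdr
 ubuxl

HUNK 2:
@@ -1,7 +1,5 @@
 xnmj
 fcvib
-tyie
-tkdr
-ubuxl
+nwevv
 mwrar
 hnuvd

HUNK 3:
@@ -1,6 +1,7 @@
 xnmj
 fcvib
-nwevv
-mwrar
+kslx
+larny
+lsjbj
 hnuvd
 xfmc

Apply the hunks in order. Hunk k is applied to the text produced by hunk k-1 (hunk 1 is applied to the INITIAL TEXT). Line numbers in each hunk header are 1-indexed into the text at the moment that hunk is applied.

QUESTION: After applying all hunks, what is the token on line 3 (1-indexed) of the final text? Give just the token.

Hunk 1: at line 1 remove [jqgjm,rqtvy] add [tyie] -> 8 lines: xnmj fcvib tyie tkdr ubuxl mwrar hnuvd xfmc
Hunk 2: at line 1 remove [tyie,tkdr,ubuxl] add [nwevv] -> 6 lines: xnmj fcvib nwevv mwrar hnuvd xfmc
Hunk 3: at line 1 remove [nwevv,mwrar] add [kslx,larny,lsjbj] -> 7 lines: xnmj fcvib kslx larny lsjbj hnuvd xfmc
Final line 3: kslx

Answer: kslx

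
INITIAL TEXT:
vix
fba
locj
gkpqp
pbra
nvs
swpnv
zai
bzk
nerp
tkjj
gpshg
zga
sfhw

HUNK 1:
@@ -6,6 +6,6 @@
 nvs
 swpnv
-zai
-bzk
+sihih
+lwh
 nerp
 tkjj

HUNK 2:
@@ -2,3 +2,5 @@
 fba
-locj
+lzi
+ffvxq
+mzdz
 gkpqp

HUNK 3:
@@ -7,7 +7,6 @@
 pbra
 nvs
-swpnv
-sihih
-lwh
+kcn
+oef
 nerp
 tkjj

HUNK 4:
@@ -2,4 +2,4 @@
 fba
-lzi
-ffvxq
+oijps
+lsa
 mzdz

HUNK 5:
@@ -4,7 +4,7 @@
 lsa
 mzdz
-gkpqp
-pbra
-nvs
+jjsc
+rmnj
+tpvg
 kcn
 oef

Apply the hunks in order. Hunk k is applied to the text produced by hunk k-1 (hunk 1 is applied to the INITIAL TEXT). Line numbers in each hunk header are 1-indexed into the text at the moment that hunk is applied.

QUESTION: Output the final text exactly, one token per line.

Answer: vix
fba
oijps
lsa
mzdz
jjsc
rmnj
tpvg
kcn
oef
nerp
tkjj
gpshg
zga
sfhw

Derivation:
Hunk 1: at line 6 remove [zai,bzk] add [sihih,lwh] -> 14 lines: vix fba locj gkpqp pbra nvs swpnv sihih lwh nerp tkjj gpshg zga sfhw
Hunk 2: at line 2 remove [locj] add [lzi,ffvxq,mzdz] -> 16 lines: vix fba lzi ffvxq mzdz gkpqp pbra nvs swpnv sihih lwh nerp tkjj gpshg zga sfhw
Hunk 3: at line 7 remove [swpnv,sihih,lwh] add [kcn,oef] -> 15 lines: vix fba lzi ffvxq mzdz gkpqp pbra nvs kcn oef nerp tkjj gpshg zga sfhw
Hunk 4: at line 2 remove [lzi,ffvxq] add [oijps,lsa] -> 15 lines: vix fba oijps lsa mzdz gkpqp pbra nvs kcn oef nerp tkjj gpshg zga sfhw
Hunk 5: at line 4 remove [gkpqp,pbra,nvs] add [jjsc,rmnj,tpvg] -> 15 lines: vix fba oijps lsa mzdz jjsc rmnj tpvg kcn oef nerp tkjj gpshg zga sfhw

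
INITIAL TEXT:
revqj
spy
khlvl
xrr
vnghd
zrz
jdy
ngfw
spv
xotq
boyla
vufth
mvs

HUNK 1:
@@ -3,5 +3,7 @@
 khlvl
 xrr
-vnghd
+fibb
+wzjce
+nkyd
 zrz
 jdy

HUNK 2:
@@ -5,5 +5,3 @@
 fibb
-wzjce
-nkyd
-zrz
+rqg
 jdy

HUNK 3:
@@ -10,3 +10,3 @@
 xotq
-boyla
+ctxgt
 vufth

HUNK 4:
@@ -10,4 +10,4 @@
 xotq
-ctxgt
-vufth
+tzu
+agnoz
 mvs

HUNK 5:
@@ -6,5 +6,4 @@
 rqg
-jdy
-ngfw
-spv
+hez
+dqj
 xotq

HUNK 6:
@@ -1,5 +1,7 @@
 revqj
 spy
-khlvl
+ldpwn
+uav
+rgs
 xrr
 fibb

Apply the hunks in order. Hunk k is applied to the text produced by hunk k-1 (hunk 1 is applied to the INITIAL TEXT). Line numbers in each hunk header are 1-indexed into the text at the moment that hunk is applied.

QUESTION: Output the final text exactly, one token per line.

Hunk 1: at line 3 remove [vnghd] add [fibb,wzjce,nkyd] -> 15 lines: revqj spy khlvl xrr fibb wzjce nkyd zrz jdy ngfw spv xotq boyla vufth mvs
Hunk 2: at line 5 remove [wzjce,nkyd,zrz] add [rqg] -> 13 lines: revqj spy khlvl xrr fibb rqg jdy ngfw spv xotq boyla vufth mvs
Hunk 3: at line 10 remove [boyla] add [ctxgt] -> 13 lines: revqj spy khlvl xrr fibb rqg jdy ngfw spv xotq ctxgt vufth mvs
Hunk 4: at line 10 remove [ctxgt,vufth] add [tzu,agnoz] -> 13 lines: revqj spy khlvl xrr fibb rqg jdy ngfw spv xotq tzu agnoz mvs
Hunk 5: at line 6 remove [jdy,ngfw,spv] add [hez,dqj] -> 12 lines: revqj spy khlvl xrr fibb rqg hez dqj xotq tzu agnoz mvs
Hunk 6: at line 1 remove [khlvl] add [ldpwn,uav,rgs] -> 14 lines: revqj spy ldpwn uav rgs xrr fibb rqg hez dqj xotq tzu agnoz mvs

Answer: revqj
spy
ldpwn
uav
rgs
xrr
fibb
rqg
hez
dqj
xotq
tzu
agnoz
mvs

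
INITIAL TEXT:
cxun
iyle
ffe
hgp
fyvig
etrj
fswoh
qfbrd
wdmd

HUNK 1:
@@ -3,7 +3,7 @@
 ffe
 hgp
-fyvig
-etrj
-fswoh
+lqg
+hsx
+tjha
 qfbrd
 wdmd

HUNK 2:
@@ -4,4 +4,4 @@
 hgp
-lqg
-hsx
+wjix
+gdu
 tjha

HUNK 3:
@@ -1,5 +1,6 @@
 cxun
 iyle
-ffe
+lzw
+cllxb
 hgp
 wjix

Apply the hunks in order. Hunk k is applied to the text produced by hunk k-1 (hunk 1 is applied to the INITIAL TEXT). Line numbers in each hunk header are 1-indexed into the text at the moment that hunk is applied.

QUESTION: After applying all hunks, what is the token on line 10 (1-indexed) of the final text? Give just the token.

Answer: wdmd

Derivation:
Hunk 1: at line 3 remove [fyvig,etrj,fswoh] add [lqg,hsx,tjha] -> 9 lines: cxun iyle ffe hgp lqg hsx tjha qfbrd wdmd
Hunk 2: at line 4 remove [lqg,hsx] add [wjix,gdu] -> 9 lines: cxun iyle ffe hgp wjix gdu tjha qfbrd wdmd
Hunk 3: at line 1 remove [ffe] add [lzw,cllxb] -> 10 lines: cxun iyle lzw cllxb hgp wjix gdu tjha qfbrd wdmd
Final line 10: wdmd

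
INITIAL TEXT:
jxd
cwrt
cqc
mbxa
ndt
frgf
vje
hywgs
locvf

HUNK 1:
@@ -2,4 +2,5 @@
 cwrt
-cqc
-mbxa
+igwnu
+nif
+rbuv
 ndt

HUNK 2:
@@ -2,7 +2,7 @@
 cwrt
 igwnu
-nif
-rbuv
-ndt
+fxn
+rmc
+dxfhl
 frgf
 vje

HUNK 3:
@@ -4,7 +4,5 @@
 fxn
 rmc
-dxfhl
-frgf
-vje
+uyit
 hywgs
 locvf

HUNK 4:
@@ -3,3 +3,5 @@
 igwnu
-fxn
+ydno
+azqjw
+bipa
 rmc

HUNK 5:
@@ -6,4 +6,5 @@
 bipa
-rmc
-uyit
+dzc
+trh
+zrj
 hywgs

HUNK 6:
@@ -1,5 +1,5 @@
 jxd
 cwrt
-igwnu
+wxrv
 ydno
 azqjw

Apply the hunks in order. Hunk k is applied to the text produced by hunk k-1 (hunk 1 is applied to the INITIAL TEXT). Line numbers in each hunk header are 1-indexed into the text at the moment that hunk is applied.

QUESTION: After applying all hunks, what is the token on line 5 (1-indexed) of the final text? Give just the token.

Answer: azqjw

Derivation:
Hunk 1: at line 2 remove [cqc,mbxa] add [igwnu,nif,rbuv] -> 10 lines: jxd cwrt igwnu nif rbuv ndt frgf vje hywgs locvf
Hunk 2: at line 2 remove [nif,rbuv,ndt] add [fxn,rmc,dxfhl] -> 10 lines: jxd cwrt igwnu fxn rmc dxfhl frgf vje hywgs locvf
Hunk 3: at line 4 remove [dxfhl,frgf,vje] add [uyit] -> 8 lines: jxd cwrt igwnu fxn rmc uyit hywgs locvf
Hunk 4: at line 3 remove [fxn] add [ydno,azqjw,bipa] -> 10 lines: jxd cwrt igwnu ydno azqjw bipa rmc uyit hywgs locvf
Hunk 5: at line 6 remove [rmc,uyit] add [dzc,trh,zrj] -> 11 lines: jxd cwrt igwnu ydno azqjw bipa dzc trh zrj hywgs locvf
Hunk 6: at line 1 remove [igwnu] add [wxrv] -> 11 lines: jxd cwrt wxrv ydno azqjw bipa dzc trh zrj hywgs locvf
Final line 5: azqjw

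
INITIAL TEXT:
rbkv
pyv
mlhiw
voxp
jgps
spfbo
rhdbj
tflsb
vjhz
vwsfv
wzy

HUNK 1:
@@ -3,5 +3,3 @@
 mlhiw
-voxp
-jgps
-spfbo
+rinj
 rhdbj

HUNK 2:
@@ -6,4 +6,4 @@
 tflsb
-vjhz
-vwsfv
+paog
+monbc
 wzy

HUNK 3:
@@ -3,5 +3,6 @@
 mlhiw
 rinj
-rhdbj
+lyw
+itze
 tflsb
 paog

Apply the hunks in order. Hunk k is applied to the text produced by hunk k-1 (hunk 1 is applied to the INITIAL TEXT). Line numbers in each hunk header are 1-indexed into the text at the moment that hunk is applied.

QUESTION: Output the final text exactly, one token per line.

Hunk 1: at line 3 remove [voxp,jgps,spfbo] add [rinj] -> 9 lines: rbkv pyv mlhiw rinj rhdbj tflsb vjhz vwsfv wzy
Hunk 2: at line 6 remove [vjhz,vwsfv] add [paog,monbc] -> 9 lines: rbkv pyv mlhiw rinj rhdbj tflsb paog monbc wzy
Hunk 3: at line 3 remove [rhdbj] add [lyw,itze] -> 10 lines: rbkv pyv mlhiw rinj lyw itze tflsb paog monbc wzy

Answer: rbkv
pyv
mlhiw
rinj
lyw
itze
tflsb
paog
monbc
wzy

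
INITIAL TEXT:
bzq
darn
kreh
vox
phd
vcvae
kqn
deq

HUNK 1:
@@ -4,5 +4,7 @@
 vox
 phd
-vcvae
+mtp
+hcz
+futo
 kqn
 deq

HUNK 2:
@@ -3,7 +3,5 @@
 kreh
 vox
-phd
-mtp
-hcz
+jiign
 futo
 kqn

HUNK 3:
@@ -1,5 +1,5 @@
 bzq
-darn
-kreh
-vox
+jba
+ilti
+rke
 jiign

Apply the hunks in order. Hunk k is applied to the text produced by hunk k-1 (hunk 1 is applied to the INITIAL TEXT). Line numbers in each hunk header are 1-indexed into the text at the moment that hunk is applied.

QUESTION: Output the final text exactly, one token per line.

Answer: bzq
jba
ilti
rke
jiign
futo
kqn
deq

Derivation:
Hunk 1: at line 4 remove [vcvae] add [mtp,hcz,futo] -> 10 lines: bzq darn kreh vox phd mtp hcz futo kqn deq
Hunk 2: at line 3 remove [phd,mtp,hcz] add [jiign] -> 8 lines: bzq darn kreh vox jiign futo kqn deq
Hunk 3: at line 1 remove [darn,kreh,vox] add [jba,ilti,rke] -> 8 lines: bzq jba ilti rke jiign futo kqn deq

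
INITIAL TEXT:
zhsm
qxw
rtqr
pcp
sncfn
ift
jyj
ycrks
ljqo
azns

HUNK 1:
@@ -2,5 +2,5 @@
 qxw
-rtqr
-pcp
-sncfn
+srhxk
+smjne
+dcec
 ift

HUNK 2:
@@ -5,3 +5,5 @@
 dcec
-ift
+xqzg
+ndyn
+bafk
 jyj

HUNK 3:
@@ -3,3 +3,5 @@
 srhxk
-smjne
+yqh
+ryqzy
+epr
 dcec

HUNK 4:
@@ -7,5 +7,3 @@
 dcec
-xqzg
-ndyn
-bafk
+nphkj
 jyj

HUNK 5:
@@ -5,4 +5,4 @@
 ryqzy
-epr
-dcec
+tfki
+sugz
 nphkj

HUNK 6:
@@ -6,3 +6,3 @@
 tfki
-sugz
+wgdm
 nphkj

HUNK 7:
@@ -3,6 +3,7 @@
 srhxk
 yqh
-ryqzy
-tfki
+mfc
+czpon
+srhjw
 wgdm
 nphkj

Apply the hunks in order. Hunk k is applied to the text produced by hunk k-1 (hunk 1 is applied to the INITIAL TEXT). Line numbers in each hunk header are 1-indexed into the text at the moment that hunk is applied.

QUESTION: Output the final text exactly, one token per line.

Hunk 1: at line 2 remove [rtqr,pcp,sncfn] add [srhxk,smjne,dcec] -> 10 lines: zhsm qxw srhxk smjne dcec ift jyj ycrks ljqo azns
Hunk 2: at line 5 remove [ift] add [xqzg,ndyn,bafk] -> 12 lines: zhsm qxw srhxk smjne dcec xqzg ndyn bafk jyj ycrks ljqo azns
Hunk 3: at line 3 remove [smjne] add [yqh,ryqzy,epr] -> 14 lines: zhsm qxw srhxk yqh ryqzy epr dcec xqzg ndyn bafk jyj ycrks ljqo azns
Hunk 4: at line 7 remove [xqzg,ndyn,bafk] add [nphkj] -> 12 lines: zhsm qxw srhxk yqh ryqzy epr dcec nphkj jyj ycrks ljqo azns
Hunk 5: at line 5 remove [epr,dcec] add [tfki,sugz] -> 12 lines: zhsm qxw srhxk yqh ryqzy tfki sugz nphkj jyj ycrks ljqo azns
Hunk 6: at line 6 remove [sugz] add [wgdm] -> 12 lines: zhsm qxw srhxk yqh ryqzy tfki wgdm nphkj jyj ycrks ljqo azns
Hunk 7: at line 3 remove [ryqzy,tfki] add [mfc,czpon,srhjw] -> 13 lines: zhsm qxw srhxk yqh mfc czpon srhjw wgdm nphkj jyj ycrks ljqo azns

Answer: zhsm
qxw
srhxk
yqh
mfc
czpon
srhjw
wgdm
nphkj
jyj
ycrks
ljqo
azns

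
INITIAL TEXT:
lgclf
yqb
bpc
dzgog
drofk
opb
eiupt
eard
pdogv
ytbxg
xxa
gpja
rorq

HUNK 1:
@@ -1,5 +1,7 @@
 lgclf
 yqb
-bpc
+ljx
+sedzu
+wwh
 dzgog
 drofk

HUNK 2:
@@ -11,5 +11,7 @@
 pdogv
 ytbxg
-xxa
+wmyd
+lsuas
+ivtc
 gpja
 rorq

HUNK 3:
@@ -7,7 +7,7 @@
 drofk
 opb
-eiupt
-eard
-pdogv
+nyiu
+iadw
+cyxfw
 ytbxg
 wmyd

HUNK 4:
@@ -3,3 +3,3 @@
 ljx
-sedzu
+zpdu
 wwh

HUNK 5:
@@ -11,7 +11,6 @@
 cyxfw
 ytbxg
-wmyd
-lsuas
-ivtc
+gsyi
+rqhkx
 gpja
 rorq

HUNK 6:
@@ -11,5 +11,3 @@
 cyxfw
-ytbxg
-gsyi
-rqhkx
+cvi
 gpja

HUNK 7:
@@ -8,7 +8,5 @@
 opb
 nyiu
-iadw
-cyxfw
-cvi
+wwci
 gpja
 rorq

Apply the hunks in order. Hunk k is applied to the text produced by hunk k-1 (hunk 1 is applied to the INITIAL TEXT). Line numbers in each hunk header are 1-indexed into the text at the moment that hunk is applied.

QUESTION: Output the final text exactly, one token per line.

Answer: lgclf
yqb
ljx
zpdu
wwh
dzgog
drofk
opb
nyiu
wwci
gpja
rorq

Derivation:
Hunk 1: at line 1 remove [bpc] add [ljx,sedzu,wwh] -> 15 lines: lgclf yqb ljx sedzu wwh dzgog drofk opb eiupt eard pdogv ytbxg xxa gpja rorq
Hunk 2: at line 11 remove [xxa] add [wmyd,lsuas,ivtc] -> 17 lines: lgclf yqb ljx sedzu wwh dzgog drofk opb eiupt eard pdogv ytbxg wmyd lsuas ivtc gpja rorq
Hunk 3: at line 7 remove [eiupt,eard,pdogv] add [nyiu,iadw,cyxfw] -> 17 lines: lgclf yqb ljx sedzu wwh dzgog drofk opb nyiu iadw cyxfw ytbxg wmyd lsuas ivtc gpja rorq
Hunk 4: at line 3 remove [sedzu] add [zpdu] -> 17 lines: lgclf yqb ljx zpdu wwh dzgog drofk opb nyiu iadw cyxfw ytbxg wmyd lsuas ivtc gpja rorq
Hunk 5: at line 11 remove [wmyd,lsuas,ivtc] add [gsyi,rqhkx] -> 16 lines: lgclf yqb ljx zpdu wwh dzgog drofk opb nyiu iadw cyxfw ytbxg gsyi rqhkx gpja rorq
Hunk 6: at line 11 remove [ytbxg,gsyi,rqhkx] add [cvi] -> 14 lines: lgclf yqb ljx zpdu wwh dzgog drofk opb nyiu iadw cyxfw cvi gpja rorq
Hunk 7: at line 8 remove [iadw,cyxfw,cvi] add [wwci] -> 12 lines: lgclf yqb ljx zpdu wwh dzgog drofk opb nyiu wwci gpja rorq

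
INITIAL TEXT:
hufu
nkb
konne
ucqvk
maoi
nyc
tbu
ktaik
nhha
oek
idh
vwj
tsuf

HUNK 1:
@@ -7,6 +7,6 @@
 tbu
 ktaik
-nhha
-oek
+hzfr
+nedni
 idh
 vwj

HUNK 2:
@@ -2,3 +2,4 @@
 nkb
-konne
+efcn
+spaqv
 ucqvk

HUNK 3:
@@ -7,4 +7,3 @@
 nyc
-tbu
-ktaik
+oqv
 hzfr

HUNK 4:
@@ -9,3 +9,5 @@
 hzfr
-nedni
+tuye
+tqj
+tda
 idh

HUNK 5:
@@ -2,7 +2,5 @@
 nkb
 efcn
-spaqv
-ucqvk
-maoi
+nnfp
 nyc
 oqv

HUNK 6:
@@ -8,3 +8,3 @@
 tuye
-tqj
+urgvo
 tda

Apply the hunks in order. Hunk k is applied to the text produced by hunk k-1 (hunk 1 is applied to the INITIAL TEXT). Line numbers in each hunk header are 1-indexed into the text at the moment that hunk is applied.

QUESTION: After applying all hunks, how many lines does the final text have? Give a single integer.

Answer: 13

Derivation:
Hunk 1: at line 7 remove [nhha,oek] add [hzfr,nedni] -> 13 lines: hufu nkb konne ucqvk maoi nyc tbu ktaik hzfr nedni idh vwj tsuf
Hunk 2: at line 2 remove [konne] add [efcn,spaqv] -> 14 lines: hufu nkb efcn spaqv ucqvk maoi nyc tbu ktaik hzfr nedni idh vwj tsuf
Hunk 3: at line 7 remove [tbu,ktaik] add [oqv] -> 13 lines: hufu nkb efcn spaqv ucqvk maoi nyc oqv hzfr nedni idh vwj tsuf
Hunk 4: at line 9 remove [nedni] add [tuye,tqj,tda] -> 15 lines: hufu nkb efcn spaqv ucqvk maoi nyc oqv hzfr tuye tqj tda idh vwj tsuf
Hunk 5: at line 2 remove [spaqv,ucqvk,maoi] add [nnfp] -> 13 lines: hufu nkb efcn nnfp nyc oqv hzfr tuye tqj tda idh vwj tsuf
Hunk 6: at line 8 remove [tqj] add [urgvo] -> 13 lines: hufu nkb efcn nnfp nyc oqv hzfr tuye urgvo tda idh vwj tsuf
Final line count: 13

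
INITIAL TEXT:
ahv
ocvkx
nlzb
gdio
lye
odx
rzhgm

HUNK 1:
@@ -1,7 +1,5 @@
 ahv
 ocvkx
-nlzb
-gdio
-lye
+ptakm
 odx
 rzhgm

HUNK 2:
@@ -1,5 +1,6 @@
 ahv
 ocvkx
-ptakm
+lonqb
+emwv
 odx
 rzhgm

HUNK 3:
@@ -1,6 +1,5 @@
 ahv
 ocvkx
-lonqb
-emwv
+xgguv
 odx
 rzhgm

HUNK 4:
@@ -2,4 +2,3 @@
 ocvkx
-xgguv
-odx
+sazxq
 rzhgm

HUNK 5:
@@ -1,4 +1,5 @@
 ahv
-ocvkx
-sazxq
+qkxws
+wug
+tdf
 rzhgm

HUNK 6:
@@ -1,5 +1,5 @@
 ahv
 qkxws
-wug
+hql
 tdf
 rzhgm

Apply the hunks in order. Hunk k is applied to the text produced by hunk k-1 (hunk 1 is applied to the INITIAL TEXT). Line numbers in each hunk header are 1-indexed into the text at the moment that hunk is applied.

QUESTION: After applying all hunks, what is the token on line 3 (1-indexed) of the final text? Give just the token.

Hunk 1: at line 1 remove [nlzb,gdio,lye] add [ptakm] -> 5 lines: ahv ocvkx ptakm odx rzhgm
Hunk 2: at line 1 remove [ptakm] add [lonqb,emwv] -> 6 lines: ahv ocvkx lonqb emwv odx rzhgm
Hunk 3: at line 1 remove [lonqb,emwv] add [xgguv] -> 5 lines: ahv ocvkx xgguv odx rzhgm
Hunk 4: at line 2 remove [xgguv,odx] add [sazxq] -> 4 lines: ahv ocvkx sazxq rzhgm
Hunk 5: at line 1 remove [ocvkx,sazxq] add [qkxws,wug,tdf] -> 5 lines: ahv qkxws wug tdf rzhgm
Hunk 6: at line 1 remove [wug] add [hql] -> 5 lines: ahv qkxws hql tdf rzhgm
Final line 3: hql

Answer: hql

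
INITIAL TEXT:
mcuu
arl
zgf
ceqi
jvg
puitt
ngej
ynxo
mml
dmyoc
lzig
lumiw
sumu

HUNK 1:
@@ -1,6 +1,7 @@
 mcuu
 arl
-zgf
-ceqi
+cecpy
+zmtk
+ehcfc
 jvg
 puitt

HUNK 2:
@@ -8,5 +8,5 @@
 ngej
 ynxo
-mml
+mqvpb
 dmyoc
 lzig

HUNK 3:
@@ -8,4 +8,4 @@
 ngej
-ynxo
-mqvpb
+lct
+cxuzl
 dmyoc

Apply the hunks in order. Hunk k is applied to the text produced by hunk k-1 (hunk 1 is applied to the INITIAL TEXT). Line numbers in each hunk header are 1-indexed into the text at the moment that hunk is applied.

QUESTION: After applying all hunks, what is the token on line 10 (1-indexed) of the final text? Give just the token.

Hunk 1: at line 1 remove [zgf,ceqi] add [cecpy,zmtk,ehcfc] -> 14 lines: mcuu arl cecpy zmtk ehcfc jvg puitt ngej ynxo mml dmyoc lzig lumiw sumu
Hunk 2: at line 8 remove [mml] add [mqvpb] -> 14 lines: mcuu arl cecpy zmtk ehcfc jvg puitt ngej ynxo mqvpb dmyoc lzig lumiw sumu
Hunk 3: at line 8 remove [ynxo,mqvpb] add [lct,cxuzl] -> 14 lines: mcuu arl cecpy zmtk ehcfc jvg puitt ngej lct cxuzl dmyoc lzig lumiw sumu
Final line 10: cxuzl

Answer: cxuzl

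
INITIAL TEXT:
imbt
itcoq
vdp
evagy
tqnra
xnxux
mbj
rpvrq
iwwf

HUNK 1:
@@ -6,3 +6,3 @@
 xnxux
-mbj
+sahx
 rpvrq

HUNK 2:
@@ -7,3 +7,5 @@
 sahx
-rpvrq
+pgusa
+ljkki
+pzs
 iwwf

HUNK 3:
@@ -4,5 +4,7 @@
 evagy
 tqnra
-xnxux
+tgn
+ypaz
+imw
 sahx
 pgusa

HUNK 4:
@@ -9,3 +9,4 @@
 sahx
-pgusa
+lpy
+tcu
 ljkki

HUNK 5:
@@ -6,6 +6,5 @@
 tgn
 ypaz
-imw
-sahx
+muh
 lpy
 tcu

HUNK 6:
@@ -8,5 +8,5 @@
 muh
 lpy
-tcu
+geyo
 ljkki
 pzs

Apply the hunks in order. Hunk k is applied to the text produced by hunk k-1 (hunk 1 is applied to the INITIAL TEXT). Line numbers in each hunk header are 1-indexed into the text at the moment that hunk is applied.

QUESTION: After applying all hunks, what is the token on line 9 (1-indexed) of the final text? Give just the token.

Answer: lpy

Derivation:
Hunk 1: at line 6 remove [mbj] add [sahx] -> 9 lines: imbt itcoq vdp evagy tqnra xnxux sahx rpvrq iwwf
Hunk 2: at line 7 remove [rpvrq] add [pgusa,ljkki,pzs] -> 11 lines: imbt itcoq vdp evagy tqnra xnxux sahx pgusa ljkki pzs iwwf
Hunk 3: at line 4 remove [xnxux] add [tgn,ypaz,imw] -> 13 lines: imbt itcoq vdp evagy tqnra tgn ypaz imw sahx pgusa ljkki pzs iwwf
Hunk 4: at line 9 remove [pgusa] add [lpy,tcu] -> 14 lines: imbt itcoq vdp evagy tqnra tgn ypaz imw sahx lpy tcu ljkki pzs iwwf
Hunk 5: at line 6 remove [imw,sahx] add [muh] -> 13 lines: imbt itcoq vdp evagy tqnra tgn ypaz muh lpy tcu ljkki pzs iwwf
Hunk 6: at line 8 remove [tcu] add [geyo] -> 13 lines: imbt itcoq vdp evagy tqnra tgn ypaz muh lpy geyo ljkki pzs iwwf
Final line 9: lpy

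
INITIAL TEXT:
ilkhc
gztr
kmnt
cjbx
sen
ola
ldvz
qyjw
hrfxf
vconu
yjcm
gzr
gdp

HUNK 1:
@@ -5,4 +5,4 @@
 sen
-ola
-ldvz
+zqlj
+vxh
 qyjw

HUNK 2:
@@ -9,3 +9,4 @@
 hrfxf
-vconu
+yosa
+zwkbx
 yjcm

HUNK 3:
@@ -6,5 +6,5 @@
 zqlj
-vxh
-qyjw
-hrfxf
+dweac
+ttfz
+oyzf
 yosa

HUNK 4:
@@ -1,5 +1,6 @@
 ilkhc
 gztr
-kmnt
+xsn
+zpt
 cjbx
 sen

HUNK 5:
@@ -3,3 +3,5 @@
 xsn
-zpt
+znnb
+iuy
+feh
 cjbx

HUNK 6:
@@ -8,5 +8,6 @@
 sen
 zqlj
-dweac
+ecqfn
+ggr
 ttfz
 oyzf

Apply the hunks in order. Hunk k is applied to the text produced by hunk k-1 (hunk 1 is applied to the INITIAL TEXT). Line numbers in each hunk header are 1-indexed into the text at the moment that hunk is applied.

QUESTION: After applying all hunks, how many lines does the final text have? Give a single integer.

Hunk 1: at line 5 remove [ola,ldvz] add [zqlj,vxh] -> 13 lines: ilkhc gztr kmnt cjbx sen zqlj vxh qyjw hrfxf vconu yjcm gzr gdp
Hunk 2: at line 9 remove [vconu] add [yosa,zwkbx] -> 14 lines: ilkhc gztr kmnt cjbx sen zqlj vxh qyjw hrfxf yosa zwkbx yjcm gzr gdp
Hunk 3: at line 6 remove [vxh,qyjw,hrfxf] add [dweac,ttfz,oyzf] -> 14 lines: ilkhc gztr kmnt cjbx sen zqlj dweac ttfz oyzf yosa zwkbx yjcm gzr gdp
Hunk 4: at line 1 remove [kmnt] add [xsn,zpt] -> 15 lines: ilkhc gztr xsn zpt cjbx sen zqlj dweac ttfz oyzf yosa zwkbx yjcm gzr gdp
Hunk 5: at line 3 remove [zpt] add [znnb,iuy,feh] -> 17 lines: ilkhc gztr xsn znnb iuy feh cjbx sen zqlj dweac ttfz oyzf yosa zwkbx yjcm gzr gdp
Hunk 6: at line 8 remove [dweac] add [ecqfn,ggr] -> 18 lines: ilkhc gztr xsn znnb iuy feh cjbx sen zqlj ecqfn ggr ttfz oyzf yosa zwkbx yjcm gzr gdp
Final line count: 18

Answer: 18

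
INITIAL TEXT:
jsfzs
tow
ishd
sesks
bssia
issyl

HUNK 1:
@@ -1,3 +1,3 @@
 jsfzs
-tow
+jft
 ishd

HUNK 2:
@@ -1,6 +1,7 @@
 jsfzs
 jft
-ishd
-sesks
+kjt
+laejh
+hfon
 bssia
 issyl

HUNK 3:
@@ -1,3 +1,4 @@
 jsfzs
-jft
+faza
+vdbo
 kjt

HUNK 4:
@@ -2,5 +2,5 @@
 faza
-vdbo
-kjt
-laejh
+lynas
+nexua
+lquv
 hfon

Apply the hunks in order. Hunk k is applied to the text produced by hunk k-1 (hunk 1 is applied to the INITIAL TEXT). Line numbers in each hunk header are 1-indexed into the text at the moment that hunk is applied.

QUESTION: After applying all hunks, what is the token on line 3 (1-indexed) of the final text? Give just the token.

Answer: lynas

Derivation:
Hunk 1: at line 1 remove [tow] add [jft] -> 6 lines: jsfzs jft ishd sesks bssia issyl
Hunk 2: at line 1 remove [ishd,sesks] add [kjt,laejh,hfon] -> 7 lines: jsfzs jft kjt laejh hfon bssia issyl
Hunk 3: at line 1 remove [jft] add [faza,vdbo] -> 8 lines: jsfzs faza vdbo kjt laejh hfon bssia issyl
Hunk 4: at line 2 remove [vdbo,kjt,laejh] add [lynas,nexua,lquv] -> 8 lines: jsfzs faza lynas nexua lquv hfon bssia issyl
Final line 3: lynas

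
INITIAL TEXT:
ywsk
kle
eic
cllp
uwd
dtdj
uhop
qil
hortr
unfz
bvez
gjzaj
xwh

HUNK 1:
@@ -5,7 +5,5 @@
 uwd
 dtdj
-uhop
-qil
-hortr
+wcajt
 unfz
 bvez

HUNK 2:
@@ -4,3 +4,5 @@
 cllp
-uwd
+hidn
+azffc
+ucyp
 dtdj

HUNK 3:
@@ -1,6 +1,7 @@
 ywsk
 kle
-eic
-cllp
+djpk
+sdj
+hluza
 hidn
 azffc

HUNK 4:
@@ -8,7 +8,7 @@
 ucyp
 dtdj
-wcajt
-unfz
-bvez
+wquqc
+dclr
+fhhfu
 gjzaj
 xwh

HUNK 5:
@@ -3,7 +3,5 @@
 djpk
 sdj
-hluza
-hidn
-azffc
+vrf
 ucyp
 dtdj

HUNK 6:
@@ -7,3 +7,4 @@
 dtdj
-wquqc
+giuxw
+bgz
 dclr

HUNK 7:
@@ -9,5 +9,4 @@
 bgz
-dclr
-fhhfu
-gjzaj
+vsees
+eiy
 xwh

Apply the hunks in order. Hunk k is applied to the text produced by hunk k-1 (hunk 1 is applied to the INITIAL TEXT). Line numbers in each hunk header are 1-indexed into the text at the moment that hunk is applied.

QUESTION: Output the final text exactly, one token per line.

Hunk 1: at line 5 remove [uhop,qil,hortr] add [wcajt] -> 11 lines: ywsk kle eic cllp uwd dtdj wcajt unfz bvez gjzaj xwh
Hunk 2: at line 4 remove [uwd] add [hidn,azffc,ucyp] -> 13 lines: ywsk kle eic cllp hidn azffc ucyp dtdj wcajt unfz bvez gjzaj xwh
Hunk 3: at line 1 remove [eic,cllp] add [djpk,sdj,hluza] -> 14 lines: ywsk kle djpk sdj hluza hidn azffc ucyp dtdj wcajt unfz bvez gjzaj xwh
Hunk 4: at line 8 remove [wcajt,unfz,bvez] add [wquqc,dclr,fhhfu] -> 14 lines: ywsk kle djpk sdj hluza hidn azffc ucyp dtdj wquqc dclr fhhfu gjzaj xwh
Hunk 5: at line 3 remove [hluza,hidn,azffc] add [vrf] -> 12 lines: ywsk kle djpk sdj vrf ucyp dtdj wquqc dclr fhhfu gjzaj xwh
Hunk 6: at line 7 remove [wquqc] add [giuxw,bgz] -> 13 lines: ywsk kle djpk sdj vrf ucyp dtdj giuxw bgz dclr fhhfu gjzaj xwh
Hunk 7: at line 9 remove [dclr,fhhfu,gjzaj] add [vsees,eiy] -> 12 lines: ywsk kle djpk sdj vrf ucyp dtdj giuxw bgz vsees eiy xwh

Answer: ywsk
kle
djpk
sdj
vrf
ucyp
dtdj
giuxw
bgz
vsees
eiy
xwh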